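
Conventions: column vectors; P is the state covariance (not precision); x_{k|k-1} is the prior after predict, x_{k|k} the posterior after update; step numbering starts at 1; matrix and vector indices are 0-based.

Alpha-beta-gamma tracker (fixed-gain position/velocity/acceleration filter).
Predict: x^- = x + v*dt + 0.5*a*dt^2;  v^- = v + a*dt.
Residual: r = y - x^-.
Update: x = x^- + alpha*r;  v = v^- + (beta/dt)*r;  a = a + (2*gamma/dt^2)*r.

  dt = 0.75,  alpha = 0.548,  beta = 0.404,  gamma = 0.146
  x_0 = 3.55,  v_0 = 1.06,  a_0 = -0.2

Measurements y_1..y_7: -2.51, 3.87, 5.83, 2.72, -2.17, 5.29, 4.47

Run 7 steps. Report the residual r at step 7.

resid = 0.8677

step 1: x_pred=4.2887  r=-6.7987  x^+=0.5630  v^+=-2.7523  a^+=-3.7293
step 2: x_pred=-2.5500  r=6.4200  x^+=0.9681  v^+=-2.0910  a^+=-0.3966
step 3: x_pred=-0.7116  r=6.5416  x^+=2.8732  v^+=1.1353  a^+=2.9992
step 4: x_pred=4.5682  r=-1.8482  x^+=3.5554  v^+=2.3892  a^+=2.0398
step 5: x_pred=5.9210  r=-8.0910  x^+=1.4871  v^+=-0.4393  a^+=-2.1603
step 6: x_pred=0.5501  r=4.7399  x^+=3.1475  v^+=0.4937  a^+=0.3002
step 7: x_pred=3.6023  r=0.8677  x^+=4.0778  v^+=1.1863  a^+=0.7507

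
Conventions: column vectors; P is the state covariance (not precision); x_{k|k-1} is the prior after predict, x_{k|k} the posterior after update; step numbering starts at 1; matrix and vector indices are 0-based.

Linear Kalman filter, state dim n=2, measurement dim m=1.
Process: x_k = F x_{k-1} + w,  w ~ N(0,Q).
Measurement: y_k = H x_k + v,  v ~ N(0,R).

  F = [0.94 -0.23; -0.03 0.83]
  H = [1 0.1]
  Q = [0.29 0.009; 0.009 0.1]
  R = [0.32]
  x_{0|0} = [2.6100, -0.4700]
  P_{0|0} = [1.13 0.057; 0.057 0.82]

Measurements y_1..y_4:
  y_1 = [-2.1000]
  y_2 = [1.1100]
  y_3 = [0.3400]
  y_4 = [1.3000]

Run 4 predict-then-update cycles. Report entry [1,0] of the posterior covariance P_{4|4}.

P_post[1,0] = -0.0852

step 1: x^-=[2.5615, -0.4684]  P^-=[1.3072 -0.1345; -0.1345 0.6631]  S=[1.6069]  K=[0.8051; -0.0425]  nu=[-4.6147]  x^+=[-1.1538, -0.2725]  P^+=[0.2656 -0.0796; -0.0796 0.6602]
step 2: x^-=[-1.0219, -0.1915]  P^-=[0.5940 -0.1872; -0.1872 0.5590]  S=[0.8822]  K=[0.6521; -0.1488]  nu=[2.1511]  x^+=[0.3809, -0.5116]  P^+=[0.2188 -0.1016; -0.1016 0.5395]
step 3: x^-=[0.4757, -0.4361]  P^-=[0.5558 -0.1801; -0.1801 0.4769]  S=[0.8446]  K=[0.6368; -0.1568]  nu=[-0.0921]  x^+=[0.4171, -0.4216]  P^+=[0.2134 -0.0958; -0.0958 0.4561]
step 4: x^-=[0.4890, -0.3625]  P^-=[0.5441 -0.1595; -0.1595 0.4192]  S=[0.8364]  K=[0.6314; -0.1406]  nu=[0.8472]  x^+=[1.0240, -0.4816]  P^+=[0.2106 -0.0852; -0.0852 0.4027]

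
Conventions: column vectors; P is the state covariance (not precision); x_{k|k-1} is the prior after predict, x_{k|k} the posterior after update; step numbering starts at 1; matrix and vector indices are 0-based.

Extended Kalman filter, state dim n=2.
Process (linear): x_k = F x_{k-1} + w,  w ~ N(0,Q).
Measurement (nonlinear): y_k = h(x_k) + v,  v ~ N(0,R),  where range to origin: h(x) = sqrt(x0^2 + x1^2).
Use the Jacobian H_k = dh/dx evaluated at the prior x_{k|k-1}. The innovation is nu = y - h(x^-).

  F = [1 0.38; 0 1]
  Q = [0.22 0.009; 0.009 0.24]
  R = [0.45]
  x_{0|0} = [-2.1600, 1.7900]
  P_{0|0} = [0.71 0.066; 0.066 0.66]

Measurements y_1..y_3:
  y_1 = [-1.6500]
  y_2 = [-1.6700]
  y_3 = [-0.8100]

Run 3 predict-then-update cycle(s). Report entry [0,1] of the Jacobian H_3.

step 1: x^-=[-1.4798, 1.7900]  P^-=[1.0755 0.3258; 0.3258 0.9000]  H_jac=[-0.6372 0.7707]  S=[1.1012]  K=[-0.3942; 0.4414]  nu=[-3.9725]  x^+=[0.0863, 0.0366]  P^+=[0.9043 0.5174; 0.5174 0.6855]
step 2: x^-=[0.1002, 0.0366]  P^-=[1.6165 0.7869; 0.7869 0.9255]  H_jac=[0.9392 0.3434]  S=[2.4926]  K=[0.7175; 0.4240]  nu=[-1.7767]  x^+=[-1.1746, -0.7167]  P^+=[0.3333 0.0286; 0.0286 0.4774]
step 3: x^-=[-1.4469, -0.7167]  P^-=[0.6440 0.2190; 0.2190 0.7174]  H_jac=[-0.8961 -0.4438]  S=[1.2827]  K=[-0.5257; -0.4012]  nu=[-2.4247]  x^+=[-0.1723, 0.2562]  P^+=[0.2895 -0.0515; -0.0515 0.5109]

H_jac[0,1] = -0.4438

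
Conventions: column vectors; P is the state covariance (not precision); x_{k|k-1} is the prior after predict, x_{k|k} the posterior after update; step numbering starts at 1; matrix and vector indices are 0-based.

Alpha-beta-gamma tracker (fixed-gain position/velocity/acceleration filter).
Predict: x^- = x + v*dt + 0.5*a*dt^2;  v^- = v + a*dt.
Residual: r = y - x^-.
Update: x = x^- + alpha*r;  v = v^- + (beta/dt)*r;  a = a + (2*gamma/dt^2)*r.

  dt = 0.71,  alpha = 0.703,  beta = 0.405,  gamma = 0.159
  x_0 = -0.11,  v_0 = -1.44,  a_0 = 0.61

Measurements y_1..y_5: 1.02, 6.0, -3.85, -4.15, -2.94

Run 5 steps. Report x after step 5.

step 1: x_pred=-0.9786  r=1.9986  x^+=0.4264  v^+=0.1332  a^+=1.8708
step 2: x_pred=0.9925  r=5.0075  x^+=4.5128  v^+=4.3178  a^+=5.0297
step 3: x_pred=8.8462  r=-12.6962  x^+=-0.0792  v^+=0.6467  a^+=-2.9794
step 4: x_pred=-0.3710  r=-3.7790  x^+=-3.0276  v^+=-3.6243  a^+=-5.3633
step 5: x_pred=-6.9527  r=4.0127  x^+=-4.1318  v^+=-5.1433  a^+=-2.8320

x_post = -4.1318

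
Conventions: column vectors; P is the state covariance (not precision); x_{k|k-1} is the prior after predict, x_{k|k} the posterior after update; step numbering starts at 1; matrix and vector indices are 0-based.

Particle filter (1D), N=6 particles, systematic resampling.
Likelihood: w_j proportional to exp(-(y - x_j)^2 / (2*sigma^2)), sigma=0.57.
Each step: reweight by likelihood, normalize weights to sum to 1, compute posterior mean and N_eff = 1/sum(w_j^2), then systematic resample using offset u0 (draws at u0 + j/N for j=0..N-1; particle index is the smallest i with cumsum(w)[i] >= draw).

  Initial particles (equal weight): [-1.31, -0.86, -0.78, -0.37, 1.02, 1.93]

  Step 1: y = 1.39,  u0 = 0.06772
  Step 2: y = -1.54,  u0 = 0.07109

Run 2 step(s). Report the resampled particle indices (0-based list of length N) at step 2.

step 1: w=[0.0000, 0.0003, 0.0005, 0.0058, 0.5555, 0.4378]  mean=1.4089  Neff=1.9985  idx=[4, 4, 4, 5, 5, 5]
step 2: w=[0.3333, 0.3333, 0.3333, 0.0001, 0.0001, 0.0001]  mean=1.0202  Neff=3.0013  idx=[0, 0, 1, 1, 2, 2]

resampled_idx = [0, 0, 1, 1, 2, 2]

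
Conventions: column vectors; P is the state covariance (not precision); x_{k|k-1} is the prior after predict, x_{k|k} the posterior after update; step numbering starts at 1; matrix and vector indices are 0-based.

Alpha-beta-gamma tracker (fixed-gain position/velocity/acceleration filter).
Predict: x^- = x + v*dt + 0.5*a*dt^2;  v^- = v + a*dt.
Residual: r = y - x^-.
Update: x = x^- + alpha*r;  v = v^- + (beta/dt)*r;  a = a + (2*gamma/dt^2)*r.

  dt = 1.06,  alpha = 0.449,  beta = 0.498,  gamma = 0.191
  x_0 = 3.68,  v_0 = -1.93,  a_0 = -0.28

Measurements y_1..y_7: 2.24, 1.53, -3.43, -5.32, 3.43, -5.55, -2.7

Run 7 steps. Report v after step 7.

step 1: x_pred=1.4769  r=0.7631  x^+=1.8195  v^+=-1.8683  a^+=-0.0206
step 2: x_pred=-0.1724  r=1.7024  x^+=0.5920  v^+=-1.0903  a^+=0.5582
step 3: x_pred=-0.2501  r=-3.1799  x^+=-1.6779  v^+=-1.9925  a^+=-0.5229
step 4: x_pred=-4.0837  r=-1.2363  x^+=-4.6388  v^+=-3.1276  a^+=-0.9432
step 5: x_pred=-8.4839  r=11.9139  x^+=-3.1346  v^+=1.4699  a^+=3.1073
step 6: x_pred=0.1692  r=-5.7192  x^+=-2.3987  v^+=2.0767  a^+=1.1629
step 7: x_pred=0.4559  r=-3.1559  x^+=-0.9611  v^+=1.8267  a^+=0.0899

v_post = 1.8267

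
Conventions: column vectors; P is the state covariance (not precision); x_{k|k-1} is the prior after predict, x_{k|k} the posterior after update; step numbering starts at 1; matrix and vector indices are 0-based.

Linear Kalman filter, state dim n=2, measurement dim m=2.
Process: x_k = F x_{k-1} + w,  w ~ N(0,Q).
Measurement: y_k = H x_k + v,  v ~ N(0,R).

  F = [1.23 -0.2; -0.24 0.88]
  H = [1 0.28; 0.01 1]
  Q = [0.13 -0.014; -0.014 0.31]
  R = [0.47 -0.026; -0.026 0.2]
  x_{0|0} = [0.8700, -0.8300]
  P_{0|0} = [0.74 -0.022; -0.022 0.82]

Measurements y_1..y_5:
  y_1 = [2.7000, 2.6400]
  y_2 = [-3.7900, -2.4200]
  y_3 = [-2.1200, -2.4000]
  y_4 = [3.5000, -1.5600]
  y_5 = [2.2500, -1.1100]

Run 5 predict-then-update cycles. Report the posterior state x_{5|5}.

x_post = [2.4000, -1.3192]

step 1: x^-=[1.2361, -0.9392]  P^-=[1.2932 -0.4016; -0.4016 0.9969]  S=[1.6164 -0.1367; -0.1367 1.1890]  K=[0.7097 -0.2453; -0.0052 0.8345]  nu=[1.7269, 3.5668]  x^+=[1.5866, 2.0282]  P^+=[0.3599 -0.0711; -0.0711 0.1677]
step 2: x^-=[1.5459, 1.4040]  P^-=[0.7161 -0.2301; -0.2301 0.4907]  S=[1.0957 -0.1122; -0.1122 0.6861]  K=[0.5710 -0.2316; -0.0119 0.7098]  nu=[-5.7291, -3.8395]  x^+=[-0.8365, -1.2528]  P^+=[0.2924 -0.0641; -0.0641 0.1429]
step 3: x^-=[-0.7783, -0.9018]  P^-=[0.6095 -0.1979; -0.1979 0.4646]  S=[1.0051 -0.0883; -0.0883 0.6607]  K=[0.5320 -0.2192; -0.0060 0.6994]  nu=[-1.0892, -1.4905]  x^+=[-1.0311, -1.9376]  P^+=[0.2727 -0.0604; -0.0604 0.1406]
step 4: x^-=[-0.8807, -1.4576]  P^-=[0.5779 -0.1875; -0.1875 0.4601]  S=[0.9789 -0.0794; -0.0794 0.6564]  K=[0.5193 -0.2140; -0.0033 0.6977]  nu=[4.7888, -0.0936]  x^+=[1.6262, -1.5389]  P^+=[0.2661 -0.0590; -0.0590 0.1402]
step 5: x^-=[2.3080, -1.7445]  P^-=[0.5673 -0.1839; -0.1839 0.4588]  S=[0.9703 -0.0763; -0.0763 0.6552]  K=[0.5149 -0.2121; -0.0023 0.6972]  nu=[0.4305, 0.6114]  x^+=[2.4000, -1.3192]  P^+=[0.2639 -0.0584; -0.0584 0.1401]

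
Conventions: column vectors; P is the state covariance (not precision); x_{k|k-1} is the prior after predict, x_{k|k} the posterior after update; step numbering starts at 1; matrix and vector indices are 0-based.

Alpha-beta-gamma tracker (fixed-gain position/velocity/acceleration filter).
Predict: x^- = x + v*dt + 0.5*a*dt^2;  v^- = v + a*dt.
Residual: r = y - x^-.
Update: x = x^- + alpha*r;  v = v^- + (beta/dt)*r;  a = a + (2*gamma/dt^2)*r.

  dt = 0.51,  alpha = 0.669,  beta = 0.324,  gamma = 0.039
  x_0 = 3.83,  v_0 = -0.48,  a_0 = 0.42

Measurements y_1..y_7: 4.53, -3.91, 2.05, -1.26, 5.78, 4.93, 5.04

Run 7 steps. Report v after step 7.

step 1: x_pred=3.6398  r=0.8902  x^+=4.2354  v^+=0.2997  a^+=0.6870
step 2: x_pred=4.4775  r=-8.3875  x^+=-1.1337  v^+=-4.6785  a^+=-1.8283
step 3: x_pred=-3.7575  r=5.8075  x^+=0.1277  v^+=-1.9215  a^+=-0.0868
step 4: x_pred=-0.8635  r=-0.3965  x^+=-1.1288  v^+=-2.2176  a^+=-0.2057
step 5: x_pred=-2.2865  r=8.0665  x^+=3.1100  v^+=2.8021  a^+=2.2134
step 6: x_pred=4.8269  r=0.1031  x^+=4.8959  v^+=3.9964  a^+=2.2443
step 7: x_pred=7.2259  r=-2.1859  x^+=5.7635  v^+=3.7523  a^+=1.5887

v_post = 3.7523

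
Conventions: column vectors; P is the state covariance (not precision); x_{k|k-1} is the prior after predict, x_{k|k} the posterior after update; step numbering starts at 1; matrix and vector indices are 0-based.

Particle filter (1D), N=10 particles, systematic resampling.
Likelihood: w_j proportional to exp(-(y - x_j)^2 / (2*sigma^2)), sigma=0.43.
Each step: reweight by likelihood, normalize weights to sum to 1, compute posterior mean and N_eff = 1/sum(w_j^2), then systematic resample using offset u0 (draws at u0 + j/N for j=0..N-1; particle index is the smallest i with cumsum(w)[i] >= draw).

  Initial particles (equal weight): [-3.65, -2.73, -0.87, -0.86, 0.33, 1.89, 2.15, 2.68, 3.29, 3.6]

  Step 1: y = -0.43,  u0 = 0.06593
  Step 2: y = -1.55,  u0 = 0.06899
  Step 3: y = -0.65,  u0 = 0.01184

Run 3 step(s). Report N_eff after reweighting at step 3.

N_eff = 9.9997

step 1: w=[0.0000, 0.0000, 0.4206, 0.4306, 0.1489, 0.0000, 0.0000, 0.0000, 0.0000, 0.0000]  mean=-0.6870  Neff=2.6014  idx=[2, 2, 2, 2, 3, 3, 3, 3, 4, 4]
step 2: w=[0.1273, 0.1273, 0.1273, 0.1273, 0.1227, 0.1227, 0.1227, 0.1227, 0.0000, 0.0000]  mean=-0.8650  Neff=7.9983  idx=[0, 1, 2, 2, 3, 4, 5, 6, 6, 7]
step 3: w=[0.0994, 0.0994, 0.0994, 0.0994, 0.0994, 0.1006, 0.1006, 0.1006, 0.1006, 0.1006]  mean=-0.8650  Neff=9.9997  idx=[0, 1, 2, 3, 4, 5, 6, 7, 8, 9]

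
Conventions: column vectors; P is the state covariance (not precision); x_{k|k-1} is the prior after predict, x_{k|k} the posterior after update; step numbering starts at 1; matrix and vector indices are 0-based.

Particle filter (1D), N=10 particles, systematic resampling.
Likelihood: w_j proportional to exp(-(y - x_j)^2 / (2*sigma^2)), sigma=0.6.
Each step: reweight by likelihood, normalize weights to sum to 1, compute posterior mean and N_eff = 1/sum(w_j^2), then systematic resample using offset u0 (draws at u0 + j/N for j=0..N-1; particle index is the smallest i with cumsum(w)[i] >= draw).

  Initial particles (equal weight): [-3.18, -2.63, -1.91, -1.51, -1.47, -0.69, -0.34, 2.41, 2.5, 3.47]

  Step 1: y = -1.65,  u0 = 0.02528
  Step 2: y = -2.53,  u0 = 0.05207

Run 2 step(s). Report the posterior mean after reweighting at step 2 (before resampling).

step 1: w=[0.0110, 0.0750, 0.2592, 0.2771, 0.2722, 0.0792, 0.0263, 0.0000, 0.0000, 0.0000]  mean=-1.6096  Neff=4.3331  idx=[1, 2, 2, 2, 3, 3, 4, 4, 4, 5]
step 2: w=[0.2558, 0.1521, 0.1521, 0.1521, 0.0611, 0.0611, 0.0545, 0.0545, 0.0545, 0.0024]  mean=-1.9705  Neff=6.6150  idx=[0, 0, 0, 1, 2, 2, 3, 4, 6, 8]

post_mean = -1.9705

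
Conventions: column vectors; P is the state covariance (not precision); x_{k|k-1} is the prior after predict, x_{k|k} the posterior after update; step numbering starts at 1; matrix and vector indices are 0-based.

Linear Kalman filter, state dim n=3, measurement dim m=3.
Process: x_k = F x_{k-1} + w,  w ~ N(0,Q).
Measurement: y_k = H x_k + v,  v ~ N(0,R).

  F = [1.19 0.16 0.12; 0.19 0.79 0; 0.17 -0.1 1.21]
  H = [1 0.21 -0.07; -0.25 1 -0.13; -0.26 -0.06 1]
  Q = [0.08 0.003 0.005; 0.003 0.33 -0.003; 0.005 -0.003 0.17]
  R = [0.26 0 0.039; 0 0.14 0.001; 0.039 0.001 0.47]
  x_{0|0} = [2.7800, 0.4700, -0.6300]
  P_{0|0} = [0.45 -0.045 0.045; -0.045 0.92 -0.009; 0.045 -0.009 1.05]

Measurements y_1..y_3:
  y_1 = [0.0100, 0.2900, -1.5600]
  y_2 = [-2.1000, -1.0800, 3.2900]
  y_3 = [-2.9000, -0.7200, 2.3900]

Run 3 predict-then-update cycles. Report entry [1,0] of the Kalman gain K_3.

step 1: x^-=[3.3078, 0.8995, -0.3367]  P^-=[0.7513 0.1775 0.3020; 0.1775 0.9069 -0.0646; 0.3020 -0.0646 1.7517]  S=[1.0941 0.1591 -0.0171; 0.1591 1.0711 -0.4062; -0.0171 -0.4062 2.1320]  K=[0.7229 -0.1448 0.0232; 0.2240 0.8096 0.0786; 0.1747 -0.0760 0.7735]  nu=[-3.5103, 0.1737, -0.3093]  x^+=[0.7380, 0.2296, -1.2023]  P^+=[0.1871 0.0382 0.0899; 0.0382 0.1313 0.0643; 0.0899 0.0643 0.3975]
step 2: x^-=[0.7706, 0.3216, -1.3523]  P^-=[0.3968 0.1071 0.2379; 0.1071 0.4302 0.0792; 0.2379 0.0792 0.7789]  S=[0.6889 0.0653 0.1229; 0.0653 0.5495 -0.0982; 0.1229 -0.0982 1.1474]  K=[0.5872 -0.1044 0.0401; 0.2012 0.7024 0.0608; 0.1904 -0.0648 0.5949]  nu=[-3.0328, -1.3847, 4.8620]  x^+=[-0.6708, -0.9657, 1.0520]  P^+=[0.1528 0.0345 0.0834; 0.0345 0.1139 0.0529; 0.0834 0.0529 0.3118]
step 3: x^-=[-0.8265, -0.8904, 1.2554]  P^-=[0.3428 0.0923 0.2076; 0.0923 0.4169 0.0667; 0.2076 0.0667 0.6524]  S=[0.6321 0.0654 0.1141; 0.0654 0.5394 -0.0869; 0.1141 -0.0869 1.0340]  K=[0.5529 -0.0984 0.0400; 0.1950 0.6992 0.0543; 0.1859 -0.0640 0.5490]  nu=[-1.7987, 0.1269, 0.8663]  x^+=[-1.7989, -1.1053, 1.3884]  P^+=[0.1440 0.0326 0.0797; 0.0326 0.1125 0.0491; 0.0797 0.0491 0.2889]

K[1,0] = 0.1950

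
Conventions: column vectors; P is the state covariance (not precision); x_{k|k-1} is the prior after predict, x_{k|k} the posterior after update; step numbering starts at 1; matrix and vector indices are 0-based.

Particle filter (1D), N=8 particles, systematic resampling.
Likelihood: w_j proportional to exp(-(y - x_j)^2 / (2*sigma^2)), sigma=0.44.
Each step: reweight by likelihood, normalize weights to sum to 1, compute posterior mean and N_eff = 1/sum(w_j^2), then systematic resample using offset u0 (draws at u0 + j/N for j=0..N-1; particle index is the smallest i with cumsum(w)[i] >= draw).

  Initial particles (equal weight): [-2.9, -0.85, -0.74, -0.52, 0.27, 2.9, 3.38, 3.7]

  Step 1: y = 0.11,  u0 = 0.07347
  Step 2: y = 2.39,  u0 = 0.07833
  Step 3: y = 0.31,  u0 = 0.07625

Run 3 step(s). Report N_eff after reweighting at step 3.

N_eff = 8.0000

step 1: w=[0.0000, 0.0600, 0.1003, 0.2327, 0.6070, 0.0000, 0.0000, 0.0000]  mean=-0.0824  Neff=2.2924  idx=[2, 3, 3, 4, 4, 4, 4, 4]
step 2: w=[0.0000, 0.0000, 0.0000, 0.2000, 0.2000, 0.2000, 0.2000, 0.2000]  mean=0.2700  Neff=5.0001  idx=[3, 4, 4, 5, 5, 6, 7, 7]
step 3: w=[0.1250, 0.1250, 0.1250, 0.1250, 0.1250, 0.1250, 0.1250, 0.1250]  mean=0.2700  Neff=8.0000  idx=[0, 1, 2, 3, 4, 5, 6, 7]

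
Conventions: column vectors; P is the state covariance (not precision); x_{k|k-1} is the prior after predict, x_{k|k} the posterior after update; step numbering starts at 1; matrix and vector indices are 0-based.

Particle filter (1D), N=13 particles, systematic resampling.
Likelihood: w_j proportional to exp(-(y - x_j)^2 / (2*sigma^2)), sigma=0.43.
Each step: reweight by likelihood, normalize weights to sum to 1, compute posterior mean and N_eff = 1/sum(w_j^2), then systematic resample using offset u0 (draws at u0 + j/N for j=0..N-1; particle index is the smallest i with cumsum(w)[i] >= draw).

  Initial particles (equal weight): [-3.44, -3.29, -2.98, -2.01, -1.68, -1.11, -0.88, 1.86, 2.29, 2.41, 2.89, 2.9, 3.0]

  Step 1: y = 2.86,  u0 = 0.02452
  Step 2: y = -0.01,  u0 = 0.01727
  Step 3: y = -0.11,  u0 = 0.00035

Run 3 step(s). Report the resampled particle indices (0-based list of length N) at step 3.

step 1: w=[0.0000, 0.0000, 0.0000, 0.0000, 0.0000, 0.0000, 0.0000, 0.0167, 0.1038, 0.1445, 0.2493, 0.2488, 0.2370]  mean=2.7697  Neff=4.7148  idx=[8, 8, 9, 9, 10, 10, 10, 11, 11, 11, 12, 12, 12]
step 2: w=[0.4109, 0.4109, 0.0888, 0.0888, 0.0001, 0.0001, 0.0001, 0.0001, 0.0001, 0.0001, 0.0000, 0.0000, 0.0000]  mean=2.3117  Neff=2.8292  idx=[0, 0, 0, 0, 0, 0, 1, 1, 1, 1, 1, 2, 3]
step 3: w=[0.0877, 0.0877, 0.0877, 0.0877, 0.0877, 0.0877, 0.0877, 0.0877, 0.0877, 0.0877, 0.0877, 0.0178, 0.0178]  mean=2.2943  Neff=11.7377  idx=[0, 0, 1, 2, 3, 4, 5, 6, 7, 7, 8, 9, 10]

resampled_idx = [0, 0, 1, 2, 3, 4, 5, 6, 7, 7, 8, 9, 10]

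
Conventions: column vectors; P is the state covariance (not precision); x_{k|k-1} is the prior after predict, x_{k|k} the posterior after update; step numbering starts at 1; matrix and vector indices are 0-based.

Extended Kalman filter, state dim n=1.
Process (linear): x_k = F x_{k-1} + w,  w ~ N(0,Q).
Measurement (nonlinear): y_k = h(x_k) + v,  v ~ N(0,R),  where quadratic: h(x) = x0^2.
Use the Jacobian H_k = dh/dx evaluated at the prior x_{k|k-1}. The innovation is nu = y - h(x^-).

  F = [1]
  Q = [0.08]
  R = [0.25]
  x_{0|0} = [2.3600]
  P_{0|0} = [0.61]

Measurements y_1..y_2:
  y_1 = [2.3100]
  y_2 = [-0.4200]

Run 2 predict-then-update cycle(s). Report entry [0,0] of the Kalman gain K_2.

step 1: x^-=[2.3600]  P^-=[0.6900]  H_jac=[4.7200]  S=[15.6221]  K=[0.2085]  nu=[-3.2596]  x^+=[1.6805]  P^+=[0.0110]
step 2: x^-=[1.6805]  P^-=[0.0910]  H_jac=[3.3609]  S=[1.2784]  K=[0.2394]  nu=[-3.2439]  x^+=[0.9040]  P^+=[0.0178]

K[0,0] = 0.2394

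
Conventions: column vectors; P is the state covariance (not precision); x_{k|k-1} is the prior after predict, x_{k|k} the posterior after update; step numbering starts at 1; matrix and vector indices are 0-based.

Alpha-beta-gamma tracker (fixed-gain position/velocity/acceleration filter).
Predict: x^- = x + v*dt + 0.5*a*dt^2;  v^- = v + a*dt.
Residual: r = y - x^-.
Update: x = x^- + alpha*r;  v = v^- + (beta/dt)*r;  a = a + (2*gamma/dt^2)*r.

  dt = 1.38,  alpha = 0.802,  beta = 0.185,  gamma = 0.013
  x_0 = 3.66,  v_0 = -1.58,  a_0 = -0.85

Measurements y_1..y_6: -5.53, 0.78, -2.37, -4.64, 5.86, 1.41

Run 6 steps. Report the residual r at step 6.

resid = 3.3275

step 1: x_pred=0.6702  r=-6.2002  x^+=-4.3024  v^+=-3.5842  a^+=-0.9346
step 2: x_pred=-10.1385  r=10.9185  x^+=-1.3819  v^+=-3.4103  a^+=-0.7856
step 3: x_pred=-6.8361  r=4.4661  x^+=-3.2543  v^+=-3.8957  a^+=-0.7246
step 4: x_pred=-9.3203  r=4.6803  x^+=-5.5667  v^+=-4.2682  a^+=-0.6607
step 5: x_pred=-12.0860  r=17.9460  x^+=2.3067  v^+=-2.7742  a^+=-0.4157
step 6: x_pred=-1.9175  r=3.3275  x^+=0.7512  v^+=-2.9018  a^+=-0.3703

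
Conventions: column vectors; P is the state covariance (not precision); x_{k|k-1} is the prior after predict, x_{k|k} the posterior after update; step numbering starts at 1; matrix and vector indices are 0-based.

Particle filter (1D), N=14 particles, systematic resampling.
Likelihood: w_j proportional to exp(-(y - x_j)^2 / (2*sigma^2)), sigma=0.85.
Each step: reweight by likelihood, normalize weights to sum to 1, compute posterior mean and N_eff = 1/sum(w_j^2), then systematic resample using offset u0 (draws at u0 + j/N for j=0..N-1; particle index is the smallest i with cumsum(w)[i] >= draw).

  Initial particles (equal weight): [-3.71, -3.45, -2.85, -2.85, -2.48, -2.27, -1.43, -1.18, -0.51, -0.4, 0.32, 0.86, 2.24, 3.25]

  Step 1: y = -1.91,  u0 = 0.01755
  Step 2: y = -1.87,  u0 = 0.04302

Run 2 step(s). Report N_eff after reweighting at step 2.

N_eff = 12.3754

step 1: w=[0.0207, 0.0377, 0.1055, 0.1055, 0.1553, 0.1778, 0.1658, 0.1345, 0.0501, 0.0401, 0.0062, 0.0010, 0.0000, 0.0000]  mean=-2.0310  Neff=7.7198  idx=[0, 2, 2, 3, 4, 4, 5, 5, 5, 6, 6, 7, 7, 8]
step 2: w=[0.0103, 0.0551, 0.0551, 0.0551, 0.0828, 0.0828, 0.0959, 0.0959, 0.0959, 0.0937, 0.0937, 0.0770, 0.0770, 0.0298]  mean=-2.0377  Neff=12.3754  idx=[1, 2, 4, 4, 5, 6, 7, 8, 8, 9, 10, 11, 12, 13]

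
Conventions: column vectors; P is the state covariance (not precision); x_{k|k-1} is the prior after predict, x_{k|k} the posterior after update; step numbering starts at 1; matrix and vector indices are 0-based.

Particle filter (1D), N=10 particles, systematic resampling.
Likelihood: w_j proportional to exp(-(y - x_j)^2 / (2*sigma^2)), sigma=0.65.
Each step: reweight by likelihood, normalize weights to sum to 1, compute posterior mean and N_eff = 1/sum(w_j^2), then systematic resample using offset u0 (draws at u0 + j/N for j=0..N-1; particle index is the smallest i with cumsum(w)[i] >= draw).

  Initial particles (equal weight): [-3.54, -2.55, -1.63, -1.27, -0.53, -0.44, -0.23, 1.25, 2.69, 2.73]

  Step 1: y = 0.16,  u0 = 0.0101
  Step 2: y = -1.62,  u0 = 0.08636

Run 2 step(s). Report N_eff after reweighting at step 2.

step 1: w=[0.0000, 0.0001, 0.0093, 0.0368, 0.2357, 0.2704, 0.3458, 0.1015, 0.0002, 0.0002]  mean=-0.2577  Neff=3.8461  idx=[3, 4, 4, 5, 5, 5, 6, 6, 6, 7]
step 2: w=[0.3866, 0.1095, 0.1095, 0.0860, 0.0860, 0.0860, 0.0454, 0.0454, 0.0454, 0.0000]  mean=-0.7519  Neff=4.9544  idx=[0, 0, 0, 0, 1, 2, 3, 5, 6, 8]

N_eff = 4.9544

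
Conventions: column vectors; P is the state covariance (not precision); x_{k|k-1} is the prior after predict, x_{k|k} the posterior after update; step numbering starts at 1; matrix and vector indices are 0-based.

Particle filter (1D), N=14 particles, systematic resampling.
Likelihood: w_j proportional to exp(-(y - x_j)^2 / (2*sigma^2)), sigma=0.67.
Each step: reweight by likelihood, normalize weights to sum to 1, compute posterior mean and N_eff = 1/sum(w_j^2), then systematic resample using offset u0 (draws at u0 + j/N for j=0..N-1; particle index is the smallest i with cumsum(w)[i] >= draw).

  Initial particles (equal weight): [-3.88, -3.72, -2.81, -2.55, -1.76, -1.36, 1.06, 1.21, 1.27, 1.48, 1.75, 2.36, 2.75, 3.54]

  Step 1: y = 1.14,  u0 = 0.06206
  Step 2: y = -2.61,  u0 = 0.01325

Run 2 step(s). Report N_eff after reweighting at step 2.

N_eff = 5.3419

step 1: w=[0.0000, 0.0000, 0.0000, 0.0000, 0.0000, 0.0002, 0.2087, 0.2090, 0.2063, 0.1848, 0.1389, 0.0401, 0.0117, 0.0003]  mean=1.3803  Neff=5.4061  idx=[6, 6, 6, 7, 7, 8, 8, 8, 9, 9, 9, 10, 10, 12]
step 2: w=[0.2399, 0.2399, 0.2399, 0.0686, 0.0686, 0.0410, 0.0410, 0.0410, 0.0064, 0.0064, 0.0064, 0.0005, 0.0005, 0.0000]  mean=1.1151  Neff=5.3419  idx=[0, 0, 0, 0, 1, 1, 1, 2, 2, 2, 3, 4, 5, 7]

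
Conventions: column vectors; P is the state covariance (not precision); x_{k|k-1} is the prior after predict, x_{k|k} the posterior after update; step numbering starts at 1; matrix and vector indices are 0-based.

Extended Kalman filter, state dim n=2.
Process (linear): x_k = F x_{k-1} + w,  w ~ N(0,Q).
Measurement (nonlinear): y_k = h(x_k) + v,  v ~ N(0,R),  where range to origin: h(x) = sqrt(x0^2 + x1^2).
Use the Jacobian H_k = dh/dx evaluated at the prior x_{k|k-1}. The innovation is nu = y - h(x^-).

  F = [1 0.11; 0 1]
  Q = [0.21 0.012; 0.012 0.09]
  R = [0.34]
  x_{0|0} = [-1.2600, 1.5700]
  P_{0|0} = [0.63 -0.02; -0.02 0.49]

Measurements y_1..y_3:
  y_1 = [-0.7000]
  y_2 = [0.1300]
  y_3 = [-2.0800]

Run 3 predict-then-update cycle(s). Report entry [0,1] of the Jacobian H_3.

step 1: x^-=[-1.0873, 1.5700]  P^-=[0.8415 0.0459; 0.0459 0.5800]  H_jac=[-0.5693 0.8221]  S=[0.9618]  K=[-0.4589; 0.4686]  nu=[-2.6097]  x^+=[0.1103, 0.3471]  P^+=[0.6390 0.2527; 0.2527 0.3688]
step 2: x^-=[0.1485, 0.3471]  P^-=[0.9090 0.3053; 0.3053 0.4588]  H_jac=[0.3934 0.9194]  S=[1.0893]  K=[0.5859; 0.4975]  nu=[-0.2476]  x^+=[0.0035, 0.2240]  P^+=[0.5350 -0.0122; -0.0122 0.1892]
step 3: x^-=[0.0281, 0.2240]  P^-=[0.7446 0.0206; 0.0206 0.2792]  H_jac=[0.1245 0.9922]  S=[0.6315]  K=[0.1791; 0.4428]  nu=[-2.3057]  x^+=[-0.3849, -0.7969]  P^+=[0.7244 -0.0295; -0.0295 0.1554]

H_jac[0,1] = 0.9922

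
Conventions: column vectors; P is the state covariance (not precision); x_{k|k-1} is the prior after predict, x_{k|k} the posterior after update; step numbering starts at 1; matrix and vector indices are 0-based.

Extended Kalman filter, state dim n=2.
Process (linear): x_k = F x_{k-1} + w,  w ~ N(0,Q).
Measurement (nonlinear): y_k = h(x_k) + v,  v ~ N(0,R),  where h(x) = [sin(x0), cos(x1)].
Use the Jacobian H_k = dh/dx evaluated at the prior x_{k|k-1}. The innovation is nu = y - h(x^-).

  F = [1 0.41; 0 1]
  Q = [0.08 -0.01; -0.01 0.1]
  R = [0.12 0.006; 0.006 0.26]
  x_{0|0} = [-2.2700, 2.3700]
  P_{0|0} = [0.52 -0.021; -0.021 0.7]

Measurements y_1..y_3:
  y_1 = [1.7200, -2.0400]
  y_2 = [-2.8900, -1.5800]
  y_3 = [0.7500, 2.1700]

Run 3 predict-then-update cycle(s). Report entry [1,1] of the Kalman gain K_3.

step 1: x^-=[-1.2983, 2.3700]  P^-=[0.7004 0.2560; 0.2560 0.8000]  H_jac=[0.2691 0.0000; 0.0000 -0.6973]  S=[0.1707 -0.0420; -0.0420 0.6490]  K=[1.0532 -0.2068; 0.1950 -0.8469]  nu=[2.6831, -1.3232]  x^+=[1.8012, 4.0138]  P^+=[0.4650 0.0681; 0.0681 0.3141]
step 2: x^-=[3.4469, 4.0138]  P^-=[0.6536 0.1869; 0.1869 0.4141]  H_jac=[-0.9537 0.0000; 0.0000 0.7658]  S=[0.7145 -0.1305; -0.1305 0.5029]  K=[-0.8613 0.0611; -0.1409 0.5941]  nu=[-2.5894, -0.9369]  x^+=[5.6198, 3.8222]  P^+=[0.1080 0.0140; 0.0140 0.2006]
step 3: x^-=[7.1869, 3.8222]  P^-=[0.2332 0.0862; 0.0862 0.3006]  H_jac=[0.6187 0.0000; 0.0000 0.6292]  S=[0.2093 0.0396; 0.0396 0.3790]  K=[0.6757 0.0726; 0.1638 0.4819]  nu=[-0.0356, 2.9472]  x^+=[7.3769, 5.2367]  P^+=[0.1318 0.0365; 0.0365 0.2007]

K[1,1] = 0.4819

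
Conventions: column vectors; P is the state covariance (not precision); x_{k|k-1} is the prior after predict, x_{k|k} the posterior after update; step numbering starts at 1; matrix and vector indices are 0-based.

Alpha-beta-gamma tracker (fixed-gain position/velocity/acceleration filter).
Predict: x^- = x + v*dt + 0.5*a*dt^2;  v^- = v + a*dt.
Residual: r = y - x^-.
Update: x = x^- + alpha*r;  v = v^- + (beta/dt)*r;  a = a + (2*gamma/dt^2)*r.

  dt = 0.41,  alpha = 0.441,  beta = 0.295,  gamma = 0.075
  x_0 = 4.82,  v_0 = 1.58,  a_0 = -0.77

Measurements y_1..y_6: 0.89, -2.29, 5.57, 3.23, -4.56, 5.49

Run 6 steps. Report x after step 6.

step 1: x_pred=5.4031  r=-4.5131  x^+=3.4128  v^+=-1.9829  a^+=-4.7971
step 2: x_pred=2.1966  r=-4.4866  x^+=0.2180  v^+=-7.1779  a^+=-8.8007
step 3: x_pred=-3.4646  r=9.0346  x^+=0.5196  v^+=-4.2857  a^+=-0.7388
step 4: x_pred=-1.2996  r=4.5296  x^+=0.6980  v^+=-1.3295  a^+=3.3030
step 5: x_pred=0.4305  r=-4.9905  x^+=-1.7703  v^+=-3.5660  a^+=-1.1501
step 6: x_pred=-3.3290  r=8.8190  x^+=0.5602  v^+=2.3079  a^+=6.7193

x_post = 0.5602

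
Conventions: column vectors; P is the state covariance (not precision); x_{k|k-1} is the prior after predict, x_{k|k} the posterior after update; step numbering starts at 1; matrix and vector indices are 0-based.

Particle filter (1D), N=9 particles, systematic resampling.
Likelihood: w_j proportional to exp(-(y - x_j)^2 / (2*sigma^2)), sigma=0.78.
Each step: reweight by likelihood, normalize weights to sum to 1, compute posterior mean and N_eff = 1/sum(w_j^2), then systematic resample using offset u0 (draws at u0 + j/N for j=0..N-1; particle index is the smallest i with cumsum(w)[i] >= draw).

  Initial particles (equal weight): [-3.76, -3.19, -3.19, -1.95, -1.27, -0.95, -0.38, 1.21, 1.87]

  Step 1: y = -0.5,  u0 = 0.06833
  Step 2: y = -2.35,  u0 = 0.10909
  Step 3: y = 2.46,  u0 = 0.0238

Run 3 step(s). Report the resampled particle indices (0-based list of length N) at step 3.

step 1: w=[0.0001, 0.0010, 0.0010, 0.0650, 0.2248, 0.3098, 0.3616, 0.0331, 0.0036]  mean=-0.8036  Neff=3.5377  idx=[4, 4, 4, 5, 5, 6, 6, 6, 6]
step 2: w=[0.2236, 0.2236, 0.2236, 0.1165, 0.1165, 0.0240, 0.0240, 0.0240, 0.0240]  mean=-1.1099  Neff=5.5714  idx=[0, 0, 1, 1, 2, 2, 3, 4, 8]
step 3: w=[0.0071, 0.0071, 0.0071, 0.0071, 0.0071, 0.0071, 0.0463, 0.0463, 0.8649]  mean=-0.4706  Neff=1.3285  idx=[3, 7, 8, 8, 8, 8, 8, 8, 8]

resampled_idx = [3, 7, 8, 8, 8, 8, 8, 8, 8]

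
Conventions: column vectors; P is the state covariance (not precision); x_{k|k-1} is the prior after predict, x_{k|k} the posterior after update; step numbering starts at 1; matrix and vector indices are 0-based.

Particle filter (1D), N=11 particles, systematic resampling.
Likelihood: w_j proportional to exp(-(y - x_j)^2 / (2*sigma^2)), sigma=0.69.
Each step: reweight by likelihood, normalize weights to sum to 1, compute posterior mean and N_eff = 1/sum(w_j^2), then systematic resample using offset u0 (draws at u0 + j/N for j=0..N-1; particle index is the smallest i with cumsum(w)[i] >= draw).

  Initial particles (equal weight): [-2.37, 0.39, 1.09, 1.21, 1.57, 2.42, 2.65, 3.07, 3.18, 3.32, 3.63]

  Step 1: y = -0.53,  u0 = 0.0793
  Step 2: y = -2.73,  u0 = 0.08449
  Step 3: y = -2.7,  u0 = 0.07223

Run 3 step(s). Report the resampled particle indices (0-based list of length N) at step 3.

resampled_idx = [0, 1, 2, 3, 4, 5, 6, 7, 8, 9, 10]

step 1: w=[0.0515, 0.7412, 0.1145, 0.0750, 0.0176, 0.0002, 0.0000, 0.0000, 0.0000, 0.0000, 0.0000]  mean=0.4108  Neff=1.7513  idx=[1, 1, 1, 1, 1, 1, 1, 1, 2, 2, 4]
step 2: w=[0.1248, 0.1248, 0.1248, 0.1248, 0.1248, 0.1248, 0.1248, 0.1248, 0.0008, 0.0008, 0.0000]  mean=0.3911  Neff=8.0245  idx=[0, 1, 2, 2, 3, 4, 5, 5, 6, 7, 7]
step 3: w=[0.0909, 0.0909, 0.0909, 0.0909, 0.0909, 0.0909, 0.0909, 0.0909, 0.0909, 0.0909, 0.0909]  mean=0.3900  Neff=11.0000  idx=[0, 1, 2, 3, 4, 5, 6, 7, 8, 9, 10]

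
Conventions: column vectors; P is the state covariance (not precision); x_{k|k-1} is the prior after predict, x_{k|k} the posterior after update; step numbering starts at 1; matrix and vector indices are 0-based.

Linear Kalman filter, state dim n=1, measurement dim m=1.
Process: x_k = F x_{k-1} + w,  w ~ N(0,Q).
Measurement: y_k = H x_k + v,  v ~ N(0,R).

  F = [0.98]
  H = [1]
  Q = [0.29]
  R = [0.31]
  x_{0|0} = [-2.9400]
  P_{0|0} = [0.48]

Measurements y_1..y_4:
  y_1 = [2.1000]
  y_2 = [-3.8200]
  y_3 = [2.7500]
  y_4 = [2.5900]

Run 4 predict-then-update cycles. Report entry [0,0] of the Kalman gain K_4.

K[0,0] = 0.6026

step 1: x^-=[-2.8812]  P^-=[0.7510]  S=[1.0610]  K=[0.7078]  nu=[4.9812]  x^+=[0.6446]  P^+=[0.2194]
step 2: x^-=[0.6317]  P^-=[0.5007]  S=[0.8107]  K=[0.6176]  nu=[-4.4517]  x^+=[-2.1178]  P^+=[0.1915]
step 3: x^-=[-2.0755]  P^-=[0.4739]  S=[0.7839]  K=[0.6045]  nu=[4.8255]  x^+=[0.8417]  P^+=[0.1874]
step 4: x^-=[0.8249]  P^-=[0.4700]  S=[0.7800]  K=[0.6026]  nu=[1.7651]  x^+=[1.8885]  P^+=[0.1868]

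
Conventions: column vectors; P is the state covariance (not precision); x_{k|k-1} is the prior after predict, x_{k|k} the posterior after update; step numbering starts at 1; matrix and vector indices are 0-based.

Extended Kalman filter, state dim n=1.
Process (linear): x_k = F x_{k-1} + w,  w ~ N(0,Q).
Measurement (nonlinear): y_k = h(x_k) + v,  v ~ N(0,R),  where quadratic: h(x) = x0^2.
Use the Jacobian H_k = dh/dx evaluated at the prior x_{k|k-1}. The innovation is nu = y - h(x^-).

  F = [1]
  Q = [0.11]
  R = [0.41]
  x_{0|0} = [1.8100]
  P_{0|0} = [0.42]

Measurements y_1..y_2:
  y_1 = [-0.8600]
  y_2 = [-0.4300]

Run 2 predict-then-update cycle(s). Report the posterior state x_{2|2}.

x_post = [0.4533]

step 1: x^-=[1.8100]  P^-=[0.5300]  H_jac=[3.6200]  S=[7.3553]  K=[0.2608]  nu=[-4.1361]  x^+=[0.7311]  P^+=[0.0295]
step 2: x^-=[0.7311]  P^-=[0.1395]  H_jac=[1.4622]  S=[0.7084]  K=[0.2881]  nu=[-0.9645]  x^+=[0.4533]  P^+=[0.0808]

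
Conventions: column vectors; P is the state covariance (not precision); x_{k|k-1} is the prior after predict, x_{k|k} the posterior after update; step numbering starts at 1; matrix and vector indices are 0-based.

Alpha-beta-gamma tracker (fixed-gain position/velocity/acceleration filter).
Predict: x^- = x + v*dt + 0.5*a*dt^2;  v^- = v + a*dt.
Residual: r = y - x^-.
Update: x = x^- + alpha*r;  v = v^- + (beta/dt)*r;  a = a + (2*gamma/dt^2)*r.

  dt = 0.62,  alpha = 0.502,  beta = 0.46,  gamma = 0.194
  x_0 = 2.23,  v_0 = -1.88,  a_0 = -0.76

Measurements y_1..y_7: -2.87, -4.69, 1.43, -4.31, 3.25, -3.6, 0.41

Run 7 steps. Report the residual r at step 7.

resid = -7.1072

step 1: x_pred=0.9183  r=-3.7883  x^+=-0.9834  v^+=-5.1619  a^+=-4.5838
step 2: x_pred=-5.0648  r=0.3748  x^+=-4.8766  v^+=-7.7258  a^+=-4.2055
step 3: x_pred=-10.4749  r=11.9049  x^+=-4.4987  v^+=-1.5005  a^+=7.8109
step 4: x_pred=-3.9277  r=-0.3823  x^+=-4.1196  v^+=3.0586  a^+=7.4250
step 5: x_pred=-0.7962  r=4.0462  x^+=1.2350  v^+=10.6642  a^+=11.5091
step 6: x_pred=10.0588  r=-13.6588  x^+=3.2021  v^+=7.6658  a^+=-2.2776
step 7: x_pred=7.5172  r=-7.1072  x^+=3.9494  v^+=0.9806  a^+=-9.4514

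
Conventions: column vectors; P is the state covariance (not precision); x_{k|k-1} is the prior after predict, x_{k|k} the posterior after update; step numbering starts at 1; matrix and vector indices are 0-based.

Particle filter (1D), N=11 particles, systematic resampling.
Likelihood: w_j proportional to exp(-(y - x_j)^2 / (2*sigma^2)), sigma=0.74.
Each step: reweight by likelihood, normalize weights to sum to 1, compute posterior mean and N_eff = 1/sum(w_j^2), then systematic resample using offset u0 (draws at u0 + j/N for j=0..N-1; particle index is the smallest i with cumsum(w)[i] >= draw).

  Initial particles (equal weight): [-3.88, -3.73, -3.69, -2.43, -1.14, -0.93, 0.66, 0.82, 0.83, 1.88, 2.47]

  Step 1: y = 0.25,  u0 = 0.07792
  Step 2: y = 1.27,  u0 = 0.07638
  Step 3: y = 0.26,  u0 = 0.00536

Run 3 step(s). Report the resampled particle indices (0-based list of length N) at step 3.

resampled_idx = [0, 0, 1, 2, 3, 4, 5, 6, 7, 8, 9]

step 1: w=[0.0000, 0.0000, 0.0000, 0.0005, 0.0593, 0.0971, 0.2969, 0.2573, 0.2546, 0.0306, 0.0038]  mean=0.5261  Neff=4.2916  idx=[5, 6, 6, 6, 6, 7, 7, 8, 8, 8, 9]
step 2: w=[0.0016, 0.0919, 0.0919, 0.0919, 0.0919, 0.1073, 0.1073, 0.1082, 0.1082, 0.1082, 0.0919]  mean=0.8591  Neff=9.9675  idx=[1, 2, 3, 4, 5, 6, 7, 8, 9, 9, 10]
step 3: w=[0.1077, 0.1077, 0.1077, 0.1077, 0.0936, 0.0936, 0.0927, 0.0927, 0.0927, 0.0927, 0.0114]  mean=0.7668  Neff=10.1632  idx=[0, 0, 1, 2, 3, 4, 5, 6, 7, 8, 9]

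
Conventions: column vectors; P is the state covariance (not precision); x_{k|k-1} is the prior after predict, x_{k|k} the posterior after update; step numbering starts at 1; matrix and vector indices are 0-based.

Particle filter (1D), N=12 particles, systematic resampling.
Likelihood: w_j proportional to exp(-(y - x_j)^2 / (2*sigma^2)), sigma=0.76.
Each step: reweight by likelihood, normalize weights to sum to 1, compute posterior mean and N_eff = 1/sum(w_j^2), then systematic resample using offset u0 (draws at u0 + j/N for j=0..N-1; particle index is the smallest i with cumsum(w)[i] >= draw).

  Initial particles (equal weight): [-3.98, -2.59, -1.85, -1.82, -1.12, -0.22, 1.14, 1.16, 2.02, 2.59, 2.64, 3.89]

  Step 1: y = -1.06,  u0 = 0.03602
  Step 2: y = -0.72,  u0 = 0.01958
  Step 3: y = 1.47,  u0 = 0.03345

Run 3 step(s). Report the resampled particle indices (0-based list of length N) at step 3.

step 1: w=[0.0002, 0.0456, 0.2015, 0.2098, 0.3448, 0.1878, 0.0052, 0.0049, 0.0001, 0.0000, 0.0000, 0.0000]  mean=-1.2894  Neff=4.1502  idx=[1, 2, 2, 3, 3, 3, 4, 4, 4, 4, 5, 5]
step 2: w=[0.0071, 0.0483, 0.0483, 0.0512, 0.0512, 0.0512, 0.1270, 0.1270, 0.1270, 0.1270, 0.1175, 0.1175]  mean=-1.0969  Neff=9.5547  idx=[1, 2, 4, 6, 6, 7, 8, 8, 9, 10, 10, 11]
step 3: w=[0.0003, 0.0003, 0.0003, 0.0111, 0.0111, 0.0111, 0.0111, 0.0111, 0.0111, 0.3109, 0.3109, 0.3109]  mean=-0.2812  Neff=3.4399  idx=[5, 9, 9, 9, 9, 10, 10, 10, 11, 11, 11, 11]

resampled_idx = [5, 9, 9, 9, 9, 10, 10, 10, 11, 11, 11, 11]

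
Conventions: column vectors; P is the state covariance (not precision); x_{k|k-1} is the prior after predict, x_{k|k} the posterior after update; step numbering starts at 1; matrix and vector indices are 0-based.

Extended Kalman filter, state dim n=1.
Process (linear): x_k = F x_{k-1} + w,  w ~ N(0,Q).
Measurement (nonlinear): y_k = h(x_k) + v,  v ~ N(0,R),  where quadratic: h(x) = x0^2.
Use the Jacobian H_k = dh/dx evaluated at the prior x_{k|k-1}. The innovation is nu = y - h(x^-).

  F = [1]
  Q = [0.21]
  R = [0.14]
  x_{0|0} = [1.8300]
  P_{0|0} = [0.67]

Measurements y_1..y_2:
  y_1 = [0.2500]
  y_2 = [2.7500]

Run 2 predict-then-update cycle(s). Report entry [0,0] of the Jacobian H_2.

H_jac[0,0] = 1.9865

step 1: x^-=[1.8300]  P^-=[0.8800]  H_jac=[3.6600]  S=[11.9281]  K=[0.2700]  nu=[-3.0989]  x^+=[0.9932]  P^+=[0.0103]
step 2: x^-=[0.9932]  P^-=[0.2203]  H_jac=[1.9865]  S=[1.0094]  K=[0.4336]  nu=[1.7635]  x^+=[1.7579]  P^+=[0.0306]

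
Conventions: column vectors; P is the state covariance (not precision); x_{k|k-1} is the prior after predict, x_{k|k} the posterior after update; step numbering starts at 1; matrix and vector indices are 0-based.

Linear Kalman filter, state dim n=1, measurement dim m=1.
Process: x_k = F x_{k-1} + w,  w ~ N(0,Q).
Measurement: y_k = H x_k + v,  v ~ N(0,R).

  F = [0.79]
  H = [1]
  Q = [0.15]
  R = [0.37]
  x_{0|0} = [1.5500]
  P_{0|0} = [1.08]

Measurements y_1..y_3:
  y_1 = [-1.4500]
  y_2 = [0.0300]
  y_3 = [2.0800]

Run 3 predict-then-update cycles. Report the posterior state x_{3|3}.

x_post = [0.7304]

step 1: x^-=[1.2245]  P^-=[0.8240]  S=[1.1940]  K=[0.6901]  nu=[-2.6745]  x^+=[-0.6212]  P^+=[0.2553]
step 2: x^-=[-0.4908]  P^-=[0.3094]  S=[0.6794]  K=[0.4554]  nu=[0.5208]  x^+=[-0.2536]  P^+=[0.1685]
step 3: x^-=[-0.2004]  P^-=[0.2552]  S=[0.6252]  K=[0.4081]  nu=[2.2804]  x^+=[0.7304]  P^+=[0.1510]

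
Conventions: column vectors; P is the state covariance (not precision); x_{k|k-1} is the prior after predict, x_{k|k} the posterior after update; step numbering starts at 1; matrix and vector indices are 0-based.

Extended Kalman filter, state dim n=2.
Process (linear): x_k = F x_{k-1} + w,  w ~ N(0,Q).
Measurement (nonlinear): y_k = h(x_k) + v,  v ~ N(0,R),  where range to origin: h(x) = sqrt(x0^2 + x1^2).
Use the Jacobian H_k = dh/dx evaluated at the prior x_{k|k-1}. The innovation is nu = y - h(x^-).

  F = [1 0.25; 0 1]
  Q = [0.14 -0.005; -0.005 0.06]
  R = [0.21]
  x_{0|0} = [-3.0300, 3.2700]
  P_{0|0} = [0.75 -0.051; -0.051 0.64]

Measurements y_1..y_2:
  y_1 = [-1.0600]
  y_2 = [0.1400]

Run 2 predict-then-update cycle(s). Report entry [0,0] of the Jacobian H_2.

step 1: x^-=[-2.2125, 3.2700]  P^-=[0.9045 0.1040; 0.1040 0.7000]  H_jac=[-0.5604 0.8282]  S=[0.8777]  K=[-0.4794; 0.5942]  nu=[-5.0082]  x^+=[0.1883, 0.2943]  P^+=[0.7028 0.3540; 0.3540 0.3902]
step 2: x^-=[0.2619, 0.2943]  P^-=[1.0442 0.4465; 0.4465 0.4502]  H_jac=[0.6647 0.7471]  S=[1.3661]  K=[0.7523; 0.4635]  nu=[-0.2540]  x^+=[0.0708, 0.1766]  P^+=[0.2711 -0.0298; -0.0298 0.1567]

H_jac[0,0] = 0.6647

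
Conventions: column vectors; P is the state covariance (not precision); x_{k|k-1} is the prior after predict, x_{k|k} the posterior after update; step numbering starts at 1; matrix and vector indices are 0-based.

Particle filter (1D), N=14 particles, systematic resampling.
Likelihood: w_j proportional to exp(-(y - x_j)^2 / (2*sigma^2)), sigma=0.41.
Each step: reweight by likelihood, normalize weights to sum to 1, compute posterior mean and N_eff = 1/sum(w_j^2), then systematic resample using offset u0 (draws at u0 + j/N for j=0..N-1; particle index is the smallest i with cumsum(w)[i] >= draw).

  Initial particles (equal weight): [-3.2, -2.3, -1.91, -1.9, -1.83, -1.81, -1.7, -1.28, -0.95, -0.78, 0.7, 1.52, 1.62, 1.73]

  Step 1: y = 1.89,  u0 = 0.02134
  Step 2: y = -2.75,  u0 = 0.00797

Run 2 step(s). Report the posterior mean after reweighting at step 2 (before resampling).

step 1: w=[0.0000, 0.0000, 0.0000, 0.0000, 0.0000, 0.0000, 0.0000, 0.0000, 0.0000, 0.0000, 0.0061, 0.2759, 0.3338, 0.3842]  mean=1.6290  Neff=2.9837  idx=[11, 11, 11, 11, 12, 12, 12, 12, 12, 13, 13, 13, 13, 13]
step 2: w=[0.2271, 0.2271, 0.2271, 0.2271, 0.0174, 0.0174, 0.0174, 0.0174, 0.0174, 0.0010, 0.0010, 0.0010, 0.0010, 0.0010]  mean=1.5297  Neff=4.8132  idx=[0, 0, 0, 0, 1, 1, 1, 2, 2, 2, 3, 3, 3, 5]

post_mean = 1.5297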